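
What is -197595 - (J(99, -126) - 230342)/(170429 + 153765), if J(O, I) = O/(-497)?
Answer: -31837264894637/161124418 ≈ -1.9759e+5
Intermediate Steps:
J(O, I) = -O/497 (J(O, I) = O*(-1/497) = -O/497)
-197595 - (J(99, -126) - 230342)/(170429 + 153765) = -197595 - (-1/497*99 - 230342)/(170429 + 153765) = -197595 - (-99/497 - 230342)/324194 = -197595 - (-114480073)/(497*324194) = -197595 - 1*(-114480073/161124418) = -197595 + 114480073/161124418 = -31837264894637/161124418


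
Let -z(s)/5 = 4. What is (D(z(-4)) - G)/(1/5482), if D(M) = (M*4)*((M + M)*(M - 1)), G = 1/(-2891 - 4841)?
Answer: -1424197283659/3866 ≈ -3.6839e+8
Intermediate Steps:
G = -1/7732 (G = 1/(-7732) = -1/7732 ≈ -0.00012933)
z(s) = -20 (z(s) = -5*4 = -20)
D(M) = 8*M²*(-1 + M) (D(M) = (4*M)*((2*M)*(-1 + M)) = (4*M)*(2*M*(-1 + M)) = 8*M²*(-1 + M))
(D(z(-4)) - G)/(1/5482) = (8*(-20)²*(-1 - 20) - 1*(-1/7732))/(1/5482) = (8*400*(-21) + 1/7732)/(1/5482) = (-67200 + 1/7732)*5482 = -519590399/7732*5482 = -1424197283659/3866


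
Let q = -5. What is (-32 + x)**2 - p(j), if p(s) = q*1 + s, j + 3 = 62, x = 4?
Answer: 730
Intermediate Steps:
j = 59 (j = -3 + 62 = 59)
p(s) = -5 + s (p(s) = -5*1 + s = -5 + s)
(-32 + x)**2 - p(j) = (-32 + 4)**2 - (-5 + 59) = (-28)**2 - 1*54 = 784 - 54 = 730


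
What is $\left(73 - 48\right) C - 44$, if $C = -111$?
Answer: $-2819$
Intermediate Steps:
$\left(73 - 48\right) C - 44 = \left(73 - 48\right) \left(-111\right) - 44 = 25 \left(-111\right) - 44 = -2775 - 44 = -2819$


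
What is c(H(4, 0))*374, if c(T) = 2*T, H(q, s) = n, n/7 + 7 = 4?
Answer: -15708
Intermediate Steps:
n = -21 (n = -49 + 7*4 = -49 + 28 = -21)
H(q, s) = -21
c(H(4, 0))*374 = (2*(-21))*374 = -42*374 = -15708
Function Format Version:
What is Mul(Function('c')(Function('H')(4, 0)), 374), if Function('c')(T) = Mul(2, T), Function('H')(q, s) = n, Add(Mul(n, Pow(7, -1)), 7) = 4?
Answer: -15708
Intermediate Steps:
n = -21 (n = Add(-49, Mul(7, 4)) = Add(-49, 28) = -21)
Function('H')(q, s) = -21
Mul(Function('c')(Function('H')(4, 0)), 374) = Mul(Mul(2, -21), 374) = Mul(-42, 374) = -15708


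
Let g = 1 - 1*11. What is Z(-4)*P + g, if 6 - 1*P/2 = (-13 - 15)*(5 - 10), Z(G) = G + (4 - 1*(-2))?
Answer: -546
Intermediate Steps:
Z(G) = 6 + G (Z(G) = G + (4 + 2) = G + 6 = 6 + G)
P = -268 (P = 12 - 2*(-13 - 15)*(5 - 10) = 12 - (-56)*(-5) = 12 - 2*140 = 12 - 280 = -268)
g = -10 (g = 1 - 11 = -10)
Z(-4)*P + g = (6 - 4)*(-268) - 10 = 2*(-268) - 10 = -536 - 10 = -546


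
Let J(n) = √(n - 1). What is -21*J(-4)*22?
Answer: -462*I*√5 ≈ -1033.1*I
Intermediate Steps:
J(n) = √(-1 + n)
-21*J(-4)*22 = -21*√(-1 - 4)*22 = -21*I*√5*22 = -462*I*√5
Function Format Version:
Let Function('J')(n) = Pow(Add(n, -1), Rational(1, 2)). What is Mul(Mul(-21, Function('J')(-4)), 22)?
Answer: Mul(-462, I, Pow(5, Rational(1, 2))) ≈ Mul(-1033.1, I)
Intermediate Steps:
Function('J')(n) = Pow(Add(-1, n), Rational(1, 2))
Mul(Mul(-21, Function('J')(-4)), 22) = Mul(Mul(-21, Pow(Add(-1, -4), Rational(1, 2))), 22) = Mul(Mul(-21, Pow(-5, Rational(1, 2))), 22) = Mul(Mul(-21, Mul(I, Pow(5, Rational(1, 2)))), 22) = Mul(Mul(-21, I, Pow(5, Rational(1, 2))), 22) = Mul(-462, I, Pow(5, Rational(1, 2)))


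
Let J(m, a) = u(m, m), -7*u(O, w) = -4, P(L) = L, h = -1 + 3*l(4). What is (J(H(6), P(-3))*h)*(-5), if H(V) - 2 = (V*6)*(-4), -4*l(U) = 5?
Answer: 95/7 ≈ 13.571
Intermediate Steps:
l(U) = -5/4 (l(U) = -¼*5 = -5/4)
h = -19/4 (h = -1 + 3*(-5/4) = -1 - 15/4 = -19/4 ≈ -4.7500)
H(V) = 2 - 24*V (H(V) = 2 + (V*6)*(-4) = 2 + (6*V)*(-4) = 2 - 24*V)
u(O, w) = 4/7 (u(O, w) = -⅐*(-4) = 4/7)
J(m, a) = 4/7
(J(H(6), P(-3))*h)*(-5) = ((4/7)*(-19/4))*(-5) = -19/7*(-5) = 95/7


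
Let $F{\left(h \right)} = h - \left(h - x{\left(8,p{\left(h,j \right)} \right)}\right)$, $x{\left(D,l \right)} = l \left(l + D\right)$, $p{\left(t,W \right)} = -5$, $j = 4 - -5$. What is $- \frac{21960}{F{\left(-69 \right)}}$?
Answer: $1464$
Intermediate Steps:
$j = 9$ ($j = 4 + 5 = 9$)
$x{\left(D,l \right)} = l \left(D + l\right)$
$F{\left(h \right)} = -15$ ($F{\left(h \right)} = h - \left(h + 5 \left(8 - 5\right)\right) = h - \left(15 + h\right) = -15$)
$- \frac{21960}{F{\left(-69 \right)}} = - \frac{21960}{-15} = \left(-21960\right) \left(- \frac{1}{15}\right) = 1464$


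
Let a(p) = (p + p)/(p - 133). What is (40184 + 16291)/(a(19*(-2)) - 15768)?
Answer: -508275/141908 ≈ -3.5817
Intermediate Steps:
a(p) = 2*p/(-133 + p) (a(p) = (2*p)/(-133 + p) = 2*p/(-133 + p))
(40184 + 16291)/(a(19*(-2)) - 15768) = (40184 + 16291)/(2*(19*(-2))/(-133 + 19*(-2)) - 15768) = 56475/(2*(-38)/(-133 - 38) - 15768) = 56475/(2*(-38)/(-171) - 15768) = 56475/(2*(-38)*(-1/171) - 15768) = 56475/(4/9 - 15768) = 56475/(-141908/9) = 56475*(-9/141908) = -508275/141908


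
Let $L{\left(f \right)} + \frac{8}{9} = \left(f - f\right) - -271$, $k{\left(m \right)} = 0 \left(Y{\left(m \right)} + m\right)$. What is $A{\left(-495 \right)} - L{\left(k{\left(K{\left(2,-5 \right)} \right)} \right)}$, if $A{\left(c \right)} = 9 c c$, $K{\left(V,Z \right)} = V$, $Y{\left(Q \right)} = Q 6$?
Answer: $\frac{19844594}{9} \approx 2.205 \cdot 10^{6}$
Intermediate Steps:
$Y{\left(Q \right)} = 6 Q$
$k{\left(m \right)} = 0$ ($k{\left(m \right)} = 0 \left(6 m + m\right) = 0 \cdot 7 m = 0$)
$L{\left(f \right)} = \frac{2431}{9}$ ($L{\left(f \right)} = - \frac{8}{9} + \left(\left(f - f\right) - -271\right) = - \frac{8}{9} + \left(0 + 271\right) = - \frac{8}{9} + 271 = \frac{2431}{9}$)
$A{\left(c \right)} = 9 c^{2}$
$A{\left(-495 \right)} - L{\left(k{\left(K{\left(2,-5 \right)} \right)} \right)} = 9 \left(-495\right)^{2} - \frac{2431}{9} = 9 \cdot 245025 - \frac{2431}{9} = 2205225 - \frac{2431}{9} = \frac{19844594}{9}$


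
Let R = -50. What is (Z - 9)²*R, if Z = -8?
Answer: -14450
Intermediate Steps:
(Z - 9)²*R = (-8 - 9)²*(-50) = (-17)²*(-50) = 289*(-50) = -14450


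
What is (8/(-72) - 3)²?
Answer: 784/81 ≈ 9.6790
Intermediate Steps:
(8/(-72) - 3)² = (8*(-1/72) - 3)² = (-⅑ - 3)² = (-28/9)² = 784/81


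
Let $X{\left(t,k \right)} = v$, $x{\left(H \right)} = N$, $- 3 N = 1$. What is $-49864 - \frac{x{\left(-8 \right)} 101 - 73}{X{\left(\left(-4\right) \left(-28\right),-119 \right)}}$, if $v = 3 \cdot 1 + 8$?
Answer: $- \frac{1645192}{33} \approx -49854.0$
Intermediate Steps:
$N = - \frac{1}{3}$ ($N = \left(- \frac{1}{3}\right) 1 = - \frac{1}{3} \approx -0.33333$)
$x{\left(H \right)} = - \frac{1}{3}$
$v = 11$ ($v = 3 + 8 = 11$)
$X{\left(t,k \right)} = 11$
$-49864 - \frac{x{\left(-8 \right)} 101 - 73}{X{\left(\left(-4\right) \left(-28\right),-119 \right)}} = -49864 - \frac{\left(- \frac{1}{3}\right) 101 - 73}{11} = -49864 - \left(- \frac{101}{3} - 73\right) \frac{1}{11} = -49864 - \left(- \frac{320}{3}\right) \frac{1}{11} = -49864 - - \frac{320}{33} = -49864 + \frac{320}{33} = - \frac{1645192}{33}$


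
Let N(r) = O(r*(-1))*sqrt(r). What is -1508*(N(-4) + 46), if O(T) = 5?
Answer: -69368 - 15080*I ≈ -69368.0 - 15080.0*I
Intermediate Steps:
N(r) = 5*sqrt(r)
-1508*(N(-4) + 46) = -1508*(5*sqrt(-4) + 46) = -1508*(5*(2*I) + 46) = -1508*(10*I + 46) = -1508*(46 + 10*I) = -69368 - 15080*I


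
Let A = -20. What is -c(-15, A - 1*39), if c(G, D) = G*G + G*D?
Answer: -1110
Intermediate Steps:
c(G, D) = G² + D*G
-c(-15, A - 1*39) = -(-15)*((-20 - 1*39) - 15) = -(-15)*((-20 - 39) - 15) = -(-15)*(-59 - 15) = -(-15)*(-74) = -1*1110 = -1110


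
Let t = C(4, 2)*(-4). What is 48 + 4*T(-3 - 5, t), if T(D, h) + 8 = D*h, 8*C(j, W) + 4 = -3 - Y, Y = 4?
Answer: -160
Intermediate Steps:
C(j, W) = -11/8 (C(j, W) = -1/2 + (-3 - 1*4)/8 = -1/2 + (-3 - 4)/8 = -1/2 + (1/8)*(-7) = -1/2 - 7/8 = -11/8)
t = 11/2 (t = -11/8*(-4) = 11/2 ≈ 5.5000)
T(D, h) = -8 + D*h
48 + 4*T(-3 - 5, t) = 48 + 4*(-8 + (-3 - 5)*(11/2)) = 48 + 4*(-8 - 8*11/2) = 48 + 4*(-8 - 44) = 48 + 4*(-52) = 48 - 208 = -160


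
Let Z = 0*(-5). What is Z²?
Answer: 0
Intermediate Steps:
Z = 0
Z² = 0² = 0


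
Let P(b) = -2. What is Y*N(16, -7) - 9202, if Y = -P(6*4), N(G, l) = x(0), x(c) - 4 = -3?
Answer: -9200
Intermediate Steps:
x(c) = 1 (x(c) = 4 - 3 = 1)
N(G, l) = 1
Y = 2 (Y = -1*(-2) = 2)
Y*N(16, -7) - 9202 = 2*1 - 9202 = 2 - 9202 = -9200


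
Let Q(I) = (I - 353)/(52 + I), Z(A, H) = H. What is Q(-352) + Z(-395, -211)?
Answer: -4173/20 ≈ -208.65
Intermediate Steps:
Q(I) = (-353 + I)/(52 + I)
Q(-352) + Z(-395, -211) = (-353 - 352)/(52 - 352) - 211 = -705/(-300) - 211 = -1/300*(-705) - 211 = 47/20 - 211 = -4173/20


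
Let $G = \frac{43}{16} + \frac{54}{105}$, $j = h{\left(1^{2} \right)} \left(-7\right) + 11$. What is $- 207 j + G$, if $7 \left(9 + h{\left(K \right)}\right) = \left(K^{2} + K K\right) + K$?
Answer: $- \frac{8228527}{560} \approx -14694.0$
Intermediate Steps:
$h{\left(K \right)} = -9 + \frac{K}{7} + \frac{2 K^{2}}{7}$ ($h{\left(K \right)} = -9 + \frac{\left(K^{2} + K K\right) + K}{7} = -9 + \frac{\left(K^{2} + K^{2}\right) + K}{7} = -9 + \frac{2 K^{2} + K}{7} = -9 + \frac{K + 2 K^{2}}{7} = -9 + \left(\frac{K}{7} + \frac{2 K^{2}}{7}\right) = -9 + \frac{K}{7} + \frac{2 K^{2}}{7}$)
$j = 71$ ($j = \left(-9 + \frac{1^{2}}{7} + \frac{2 \left(1^{2}\right)^{2}}{7}\right) \left(-7\right) + 11 = \left(-9 + \frac{1}{7} \cdot 1 + \frac{2 \cdot 1^{2}}{7}\right) \left(-7\right) + 11 = \left(-9 + \frac{1}{7} + \frac{2}{7} \cdot 1\right) \left(-7\right) + 11 = \left(-9 + \frac{1}{7} + \frac{2}{7}\right) \left(-7\right) + 11 = \left(- \frac{60}{7}\right) \left(-7\right) + 11 = 60 + 11 = 71$)
$G = \frac{1793}{560}$ ($G = 43 \cdot \frac{1}{16} + 54 \cdot \frac{1}{105} = \frac{43}{16} + \frac{18}{35} = \frac{1793}{560} \approx 3.2018$)
$- 207 j + G = \left(-207\right) 71 + \frac{1793}{560} = -14697 + \frac{1793}{560} = - \frac{8228527}{560}$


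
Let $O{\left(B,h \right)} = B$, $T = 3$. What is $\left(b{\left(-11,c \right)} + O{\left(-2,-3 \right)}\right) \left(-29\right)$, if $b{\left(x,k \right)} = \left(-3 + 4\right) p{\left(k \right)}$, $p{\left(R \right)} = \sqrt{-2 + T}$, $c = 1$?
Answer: $29$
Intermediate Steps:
$p{\left(R \right)} = 1$ ($p{\left(R \right)} = \sqrt{-2 + 3} = \sqrt{1} = 1$)
$b{\left(x,k \right)} = 1$ ($b{\left(x,k \right)} = \left(-3 + 4\right) 1 = 1 \cdot 1 = 1$)
$\left(b{\left(-11,c \right)} + O{\left(-2,-3 \right)}\right) \left(-29\right) = \left(1 - 2\right) \left(-29\right) = \left(-1\right) \left(-29\right) = 29$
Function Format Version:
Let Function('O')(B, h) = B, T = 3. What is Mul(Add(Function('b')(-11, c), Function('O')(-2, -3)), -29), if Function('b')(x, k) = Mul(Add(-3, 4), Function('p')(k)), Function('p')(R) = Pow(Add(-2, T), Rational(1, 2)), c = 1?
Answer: 29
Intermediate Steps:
Function('p')(R) = 1 (Function('p')(R) = Pow(Add(-2, 3), Rational(1, 2)) = Pow(1, Rational(1, 2)) = 1)
Function('b')(x, k) = 1 (Function('b')(x, k) = Mul(Add(-3, 4), 1) = Mul(1, 1) = 1)
Mul(Add(Function('b')(-11, c), Function('O')(-2, -3)), -29) = Mul(Add(1, -2), -29) = Mul(-1, -29) = 29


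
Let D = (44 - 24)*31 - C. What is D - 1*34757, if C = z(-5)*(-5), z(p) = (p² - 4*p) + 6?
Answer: -33882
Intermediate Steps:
z(p) = 6 + p² - 4*p
C = -255 (C = (6 + (-5)² - 4*(-5))*(-5) = (6 + 25 + 20)*(-5) = 51*(-5) = -255)
D = 875 (D = (44 - 24)*31 - 1*(-255) = 20*31 + 255 = 620 + 255 = 875)
D - 1*34757 = 875 - 1*34757 = 875 - 34757 = -33882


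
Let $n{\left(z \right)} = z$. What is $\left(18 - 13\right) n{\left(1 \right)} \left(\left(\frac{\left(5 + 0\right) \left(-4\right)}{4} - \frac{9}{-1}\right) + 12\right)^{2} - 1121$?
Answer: $159$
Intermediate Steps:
$\left(18 - 13\right) n{\left(1 \right)} \left(\left(\frac{\left(5 + 0\right) \left(-4\right)}{4} - \frac{9}{-1}\right) + 12\right)^{2} - 1121 = \left(18 - 13\right) 1 \left(\left(\frac{\left(5 + 0\right) \left(-4\right)}{4} - \frac{9}{-1}\right) + 12\right)^{2} - 1121 = 5 \cdot 1 \left(\left(5 \left(-4\right) \frac{1}{4} - -9\right) + 12\right)^{2} - 1121 = 5 \left(\left(\left(-20\right) \frac{1}{4} + 9\right) + 12\right)^{2} - 1121 = 5 \left(\left(-5 + 9\right) + 12\right)^{2} - 1121 = 5 \left(4 + 12\right)^{2} - 1121 = 5 \cdot 16^{2} - 1121 = 5 \cdot 256 - 1121 = 1280 - 1121 = 159$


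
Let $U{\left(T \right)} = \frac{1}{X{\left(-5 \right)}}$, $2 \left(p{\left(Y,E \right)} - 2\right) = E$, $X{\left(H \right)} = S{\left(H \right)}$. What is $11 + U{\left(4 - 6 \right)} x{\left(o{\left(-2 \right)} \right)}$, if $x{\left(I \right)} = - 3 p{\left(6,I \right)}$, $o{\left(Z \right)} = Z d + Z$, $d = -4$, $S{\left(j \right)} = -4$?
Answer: $\frac{59}{4} \approx 14.75$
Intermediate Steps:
$X{\left(H \right)} = -4$
$p{\left(Y,E \right)} = 2 + \frac{E}{2}$
$U{\left(T \right)} = - \frac{1}{4}$ ($U{\left(T \right)} = \frac{1}{-4} = - \frac{1}{4}$)
$o{\left(Z \right)} = - 3 Z$ ($o{\left(Z \right)} = Z \left(-4\right) + Z = - 4 Z + Z = - 3 Z$)
$x{\left(I \right)} = -6 - \frac{3 I}{2}$ ($x{\left(I \right)} = - 3 \left(2 + \frac{I}{2}\right) = -6 - \frac{3 I}{2}$)
$11 + U{\left(4 - 6 \right)} x{\left(o{\left(-2 \right)} \right)} = 11 - \frac{-6 - \frac{3 \left(\left(-3\right) \left(-2\right)\right)}{2}}{4} = 11 - \frac{-6 - 9}{4} = 11 - - \frac{15}{4} = 11 + \frac{15}{4} = \frac{59}{4}$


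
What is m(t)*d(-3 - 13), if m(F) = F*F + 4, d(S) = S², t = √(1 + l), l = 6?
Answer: 2816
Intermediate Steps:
t = √7 (t = √(1 + 6) = √7 ≈ 2.6458)
m(F) = 4 + F² (m(F) = F² + 4 = 4 + F²)
m(t)*d(-3 - 13) = (4 + (√7)²)*(-3 - 13)² = (4 + 7)*(-16)² = 11*256 = 2816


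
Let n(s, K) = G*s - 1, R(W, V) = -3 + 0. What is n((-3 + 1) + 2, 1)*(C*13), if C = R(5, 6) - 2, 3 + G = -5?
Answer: 65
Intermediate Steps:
G = -8 (G = -3 - 5 = -8)
R(W, V) = -3
C = -5 (C = -3 - 2 = -5)
n(s, K) = -1 - 8*s (n(s, K) = -8*s - 1 = -1 - 8*s)
n((-3 + 1) + 2, 1)*(C*13) = (-1 - 8*((-3 + 1) + 2))*(-5*13) = (-1 - 8*(-2 + 2))*(-65) = (-1 - 8*0)*(-65) = (-1 + 0)*(-65) = -1*(-65) = 65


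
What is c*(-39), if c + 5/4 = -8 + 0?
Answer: 1443/4 ≈ 360.75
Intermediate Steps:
c = -37/4 (c = -5/4 + (-8 + 0) = -5/4 - 8 = -37/4 ≈ -9.2500)
c*(-39) = -37/4*(-39) = 1443/4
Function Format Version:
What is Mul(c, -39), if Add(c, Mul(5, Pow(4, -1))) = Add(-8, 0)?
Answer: Rational(1443, 4) ≈ 360.75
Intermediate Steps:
c = Rational(-37, 4) (c = Add(Rational(-5, 4), Add(-8, 0)) = Add(Rational(-5, 4), -8) = Rational(-37, 4) ≈ -9.2500)
Mul(c, -39) = Mul(Rational(-37, 4), -39) = Rational(1443, 4)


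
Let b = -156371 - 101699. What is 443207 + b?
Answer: 185137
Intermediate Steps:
b = -258070
443207 + b = 443207 - 258070 = 185137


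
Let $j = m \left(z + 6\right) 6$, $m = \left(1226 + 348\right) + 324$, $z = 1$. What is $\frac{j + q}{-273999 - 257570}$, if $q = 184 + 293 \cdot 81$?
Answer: $- \frac{103633}{531569} \approx -0.19496$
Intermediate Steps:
$m = 1898$ ($m = 1574 + 324 = 1898$)
$j = 79716$ ($j = 1898 \left(1 + 6\right) 6 = 1898 \cdot 7 \cdot 6 = 1898 \cdot 42 = 79716$)
$q = 23917$ ($q = 184 + 23733 = 23917$)
$\frac{j + q}{-273999 - 257570} = \frac{79716 + 23917}{-273999 - 257570} = \frac{103633}{-531569} = 103633 \left(- \frac{1}{531569}\right) = - \frac{103633}{531569}$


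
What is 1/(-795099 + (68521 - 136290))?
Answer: -1/862868 ≈ -1.1589e-6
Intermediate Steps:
1/(-795099 + (68521 - 136290)) = 1/(-795099 - 67769) = 1/(-862868) = -1/862868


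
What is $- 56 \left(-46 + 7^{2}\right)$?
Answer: $-168$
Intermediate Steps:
$- 56 \left(-46 + 7^{2}\right) = - 56 \left(-46 + 49\right) = \left(-56\right) 3 = -168$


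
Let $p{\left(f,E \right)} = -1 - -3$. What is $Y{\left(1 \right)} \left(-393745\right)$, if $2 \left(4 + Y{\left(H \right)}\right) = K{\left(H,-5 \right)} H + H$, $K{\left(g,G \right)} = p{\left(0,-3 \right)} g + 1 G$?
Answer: $1968725$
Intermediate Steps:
$p{\left(f,E \right)} = 2$ ($p{\left(f,E \right)} = -1 + 3 = 2$)
$K{\left(g,G \right)} = G + 2 g$ ($K{\left(g,G \right)} = 2 g + 1 G = 2 g + G = G + 2 g$)
$Y{\left(H \right)} = -4 + \frac{H}{2} + \frac{H \left(-5 + 2 H\right)}{2}$ ($Y{\left(H \right)} = -4 + \frac{\left(-5 + 2 H\right) H + H}{2} = -4 + \frac{H \left(-5 + 2 H\right) + H}{2} = -4 + \frac{H + H \left(-5 + 2 H\right)}{2} = -4 + \left(\frac{H}{2} + \frac{H \left(-5 + 2 H\right)}{2}\right) = -4 + \frac{H}{2} + \frac{H \left(-5 + 2 H\right)}{2}$)
$Y{\left(1 \right)} \left(-393745\right) = \left(-4 + 1^{2} - 2\right) \left(-393745\right) = \left(-4 + 1 - 2\right) \left(-393745\right) = \left(-5\right) \left(-393745\right) = 1968725$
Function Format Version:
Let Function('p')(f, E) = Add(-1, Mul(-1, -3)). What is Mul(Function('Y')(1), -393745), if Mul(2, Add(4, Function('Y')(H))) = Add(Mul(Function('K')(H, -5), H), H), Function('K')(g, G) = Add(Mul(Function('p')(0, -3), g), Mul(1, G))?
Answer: 1968725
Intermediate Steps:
Function('p')(f, E) = 2 (Function('p')(f, E) = Add(-1, 3) = 2)
Function('K')(g, G) = Add(G, Mul(2, g)) (Function('K')(g, G) = Add(Mul(2, g), Mul(1, G)) = Add(Mul(2, g), G) = Add(G, Mul(2, g)))
Function('Y')(H) = Add(-4, Mul(Rational(1, 2), H), Mul(Rational(1, 2), H, Add(-5, Mul(2, H)))) (Function('Y')(H) = Add(-4, Mul(Rational(1, 2), Add(Mul(Add(-5, Mul(2, H)), H), H))) = Add(-4, Mul(Rational(1, 2), Add(Mul(H, Add(-5, Mul(2, H))), H))) = Add(-4, Mul(Rational(1, 2), Add(H, Mul(H, Add(-5, Mul(2, H)))))) = Add(-4, Add(Mul(Rational(1, 2), H), Mul(Rational(1, 2), H, Add(-5, Mul(2, H))))) = Add(-4, Mul(Rational(1, 2), H), Mul(Rational(1, 2), H, Add(-5, Mul(2, H)))))
Mul(Function('Y')(1), -393745) = Mul(Add(-4, Pow(1, 2), Mul(-2, 1)), -393745) = Mul(Add(-4, 1, -2), -393745) = Mul(-5, -393745) = 1968725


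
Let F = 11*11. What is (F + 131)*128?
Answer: 32256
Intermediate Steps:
F = 121
(F + 131)*128 = (121 + 131)*128 = 252*128 = 32256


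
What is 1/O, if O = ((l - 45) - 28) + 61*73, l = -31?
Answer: 1/4349 ≈ 0.00022994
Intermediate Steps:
O = 4349 (O = ((-31 - 45) - 28) + 61*73 = (-76 - 28) + 4453 = -104 + 4453 = 4349)
1/O = 1/4349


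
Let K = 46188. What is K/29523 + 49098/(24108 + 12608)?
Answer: 524226477/180661078 ≈ 2.9017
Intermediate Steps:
K/29523 + 49098/(24108 + 12608) = 46188/29523 + 49098/(24108 + 12608) = 46188*(1/29523) + 49098/36716 = 15396/9841 + 49098*(1/36716) = 15396/9841 + 24549/18358 = 524226477/180661078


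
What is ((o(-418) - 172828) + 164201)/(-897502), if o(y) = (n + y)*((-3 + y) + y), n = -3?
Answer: -172296/448751 ≈ -0.38395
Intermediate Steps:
o(y) = (-3 + y)*(-3 + 2*y) (o(y) = (-3 + y)*((-3 + y) + y) = (-3 + y)*(-3 + 2*y))
((o(-418) - 172828) + 164201)/(-897502) = (((9 - 9*(-418) + 2*(-418)**2) - 172828) + 164201)/(-897502) = (((9 + 3762 + 2*174724) - 172828) + 164201)*(-1/897502) = (((9 + 3762 + 349448) - 172828) + 164201)*(-1/897502) = ((353219 - 172828) + 164201)*(-1/897502) = (180391 + 164201)*(-1/897502) = 344592*(-1/897502) = -172296/448751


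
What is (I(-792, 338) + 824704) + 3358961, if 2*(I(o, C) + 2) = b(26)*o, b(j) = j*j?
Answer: 3915967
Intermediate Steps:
b(j) = j**2
I(o, C) = -2 + 338*o (I(o, C) = -2 + (26**2*o)/2 = -2 + (676*o)/2 = -2 + 338*o)
(I(-792, 338) + 824704) + 3358961 = ((-2 + 338*(-792)) + 824704) + 3358961 = ((-2 - 267696) + 824704) + 3358961 = (-267698 + 824704) + 3358961 = 557006 + 3358961 = 3915967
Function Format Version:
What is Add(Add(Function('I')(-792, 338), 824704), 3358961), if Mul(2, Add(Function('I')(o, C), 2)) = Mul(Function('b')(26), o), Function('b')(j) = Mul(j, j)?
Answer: 3915967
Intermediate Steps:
Function('b')(j) = Pow(j, 2)
Function('I')(o, C) = Add(-2, Mul(338, o)) (Function('I')(o, C) = Add(-2, Mul(Rational(1, 2), Mul(Pow(26, 2), o))) = Add(-2, Mul(Rational(1, 2), Mul(676, o))) = Add(-2, Mul(338, o)))
Add(Add(Function('I')(-792, 338), 824704), 3358961) = Add(Add(Add(-2, Mul(338, -792)), 824704), 3358961) = Add(Add(Add(-2, -267696), 824704), 3358961) = Add(Add(-267698, 824704), 3358961) = Add(557006, 3358961) = 3915967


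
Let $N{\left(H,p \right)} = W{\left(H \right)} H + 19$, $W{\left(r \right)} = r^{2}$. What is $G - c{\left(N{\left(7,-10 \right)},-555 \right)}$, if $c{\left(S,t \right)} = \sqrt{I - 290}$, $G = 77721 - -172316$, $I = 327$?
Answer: $250037 - \sqrt{37} \approx 2.5003 \cdot 10^{5}$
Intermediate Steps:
$G = 250037$ ($G = 77721 + 172316 = 250037$)
$N{\left(H,p \right)} = 19 + H^{3}$ ($N{\left(H,p \right)} = H^{2} H + 19 = H^{3} + 19 = 19 + H^{3}$)
$c{\left(S,t \right)} = \sqrt{37}$ ($c{\left(S,t \right)} = \sqrt{327 - 290} = \sqrt{37}$)
$G - c{\left(N{\left(7,-10 \right)},-555 \right)} = 250037 - \sqrt{37}$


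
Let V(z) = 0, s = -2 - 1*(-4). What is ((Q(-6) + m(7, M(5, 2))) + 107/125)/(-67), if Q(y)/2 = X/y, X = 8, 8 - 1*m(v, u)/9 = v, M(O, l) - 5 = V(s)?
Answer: -2696/25125 ≈ -0.10730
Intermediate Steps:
s = 2 (s = -2 + 4 = 2)
M(O, l) = 5 (M(O, l) = 5 + 0 = 5)
m(v, u) = 72 - 9*v
Q(y) = 16/y (Q(y) = 2*(8/y) = 16/y)
((Q(-6) + m(7, M(5, 2))) + 107/125)/(-67) = ((16/(-6) + (72 - 9*7)) + 107/125)/(-67) = -((16*(-⅙) + (72 - 63)) + 107*(1/125))/67 = -((-8/3 + 9) + 107/125)/67 = -(19/3 + 107/125)/67 = -1/67*2696/375 = -2696/25125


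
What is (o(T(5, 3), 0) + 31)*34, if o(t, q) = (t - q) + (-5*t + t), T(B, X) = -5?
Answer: 1564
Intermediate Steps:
o(t, q) = -q - 3*t (o(t, q) = (t - q) - 4*t = -q - 3*t)
(o(T(5, 3), 0) + 31)*34 = ((-1*0 - 3*(-5)) + 31)*34 = ((0 + 15) + 31)*34 = (15 + 31)*34 = 46*34 = 1564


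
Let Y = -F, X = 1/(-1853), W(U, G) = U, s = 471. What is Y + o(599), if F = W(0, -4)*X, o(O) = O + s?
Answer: 1070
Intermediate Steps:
o(O) = 471 + O (o(O) = O + 471 = 471 + O)
X = -1/1853 ≈ -0.00053967
F = 0 (F = 0*(-1/1853) = 0)
Y = 0 (Y = -1*0 = 0)
Y + o(599) = 0 + (471 + 599) = 0 + 1070 = 1070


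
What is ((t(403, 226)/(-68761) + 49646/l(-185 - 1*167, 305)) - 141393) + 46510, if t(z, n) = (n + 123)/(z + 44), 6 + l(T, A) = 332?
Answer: -474600412737589/5009995221 ≈ -94731.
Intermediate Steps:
l(T, A) = 326 (l(T, A) = -6 + 332 = 326)
t(z, n) = (123 + n)/(44 + z)
((t(403, 226)/(-68761) + 49646/l(-185 - 1*167, 305)) - 141393) + 46510 = ((((123 + 226)/(44 + 403))/(-68761) + 49646/326) - 141393) + 46510 = (((349/447)*(-1/68761) + 49646*(1/326)) - 141393) + 46510 = ((((1/447)*349)*(-1/68761) + 24823/163) - 141393) + 46510 = (((349/447)*(-1/68761) + 24823/163) - 141393) + 46510 = ((-349/30736167 + 24823/163) - 141393) + 46510 = (762963816554/5009995221 - 141393) + 46510 = -707615290466299/5009995221 + 46510 = -474600412737589/5009995221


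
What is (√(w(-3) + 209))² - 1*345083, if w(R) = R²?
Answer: -344865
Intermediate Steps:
(√(w(-3) + 209))² - 1*345083 = (√((-3)² + 209))² - 1*345083 = (√(9 + 209))² - 345083 = (√218)² - 345083 = 218 - 345083 = -344865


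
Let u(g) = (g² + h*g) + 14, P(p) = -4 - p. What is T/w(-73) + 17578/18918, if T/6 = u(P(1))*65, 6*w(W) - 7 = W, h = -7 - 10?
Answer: -457340561/104049 ≈ -4395.4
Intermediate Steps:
h = -17
w(W) = 7/6 + W/6
u(g) = 14 + g² - 17*g (u(g) = (g² - 17*g) + 14 = 14 + g² - 17*g)
T = 48360 (T = 6*((14 + (-4 - 1*1)² - 17*(-4 - 1*1))*65) = 6*((14 + (-4 - 1)² - 17*(-4 - 1))*65) = 6*((14 + (-5)² - 17*(-5))*65) = 6*((14 + 25 + 85)*65) = 6*(124*65) = 6*8060 = 48360)
T/w(-73) + 17578/18918 = 48360/(7/6 + (⅙)*(-73)) + 17578/18918 = 48360/(7/6 - 73/6) + 17578*(1/18918) = 48360/(-11) + 8789/9459 = 48360*(-1/11) + 8789/9459 = -48360/11 + 8789/9459 = -457340561/104049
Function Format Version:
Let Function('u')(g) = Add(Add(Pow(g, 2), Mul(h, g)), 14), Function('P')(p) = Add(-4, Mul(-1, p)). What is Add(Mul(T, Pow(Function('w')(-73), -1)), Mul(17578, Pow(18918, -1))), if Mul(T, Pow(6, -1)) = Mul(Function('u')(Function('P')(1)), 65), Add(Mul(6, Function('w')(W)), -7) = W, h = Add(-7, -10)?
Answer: Rational(-457340561, 104049) ≈ -4395.4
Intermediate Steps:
h = -17
Function('w')(W) = Add(Rational(7, 6), Mul(Rational(1, 6), W))
Function('u')(g) = Add(14, Pow(g, 2), Mul(-17, g)) (Function('u')(g) = Add(Add(Pow(g, 2), Mul(-17, g)), 14) = Add(14, Pow(g, 2), Mul(-17, g)))
T = 48360 (T = Mul(6, Mul(Add(14, Pow(Add(-4, Mul(-1, 1)), 2), Mul(-17, Add(-4, Mul(-1, 1)))), 65)) = Mul(6, Mul(Add(14, Pow(Add(-4, -1), 2), Mul(-17, Add(-4, -1))), 65)) = Mul(6, Mul(Add(14, Pow(-5, 2), Mul(-17, -5)), 65)) = Mul(6, Mul(Add(14, 25, 85), 65)) = Mul(6, Mul(124, 65)) = Mul(6, 8060) = 48360)
Add(Mul(T, Pow(Function('w')(-73), -1)), Mul(17578, Pow(18918, -1))) = Add(Mul(48360, Pow(Add(Rational(7, 6), Mul(Rational(1, 6), -73)), -1)), Mul(17578, Pow(18918, -1))) = Add(Mul(48360, Pow(Add(Rational(7, 6), Rational(-73, 6)), -1)), Mul(17578, Rational(1, 18918))) = Add(Mul(48360, Pow(-11, -1)), Rational(8789, 9459)) = Add(Mul(48360, Rational(-1, 11)), Rational(8789, 9459)) = Add(Rational(-48360, 11), Rational(8789, 9459)) = Rational(-457340561, 104049)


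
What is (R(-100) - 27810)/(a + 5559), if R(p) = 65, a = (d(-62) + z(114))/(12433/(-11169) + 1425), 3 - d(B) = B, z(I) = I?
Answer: -441239611040/88408955379 ≈ -4.9909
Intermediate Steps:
d(B) = 3 - B
a = 1999251/15903392 (a = ((3 - 1*(-62)) + 114)/(12433/(-11169) + 1425) = ((3 + 62) + 114)/(12433*(-1/11169) + 1425) = (65 + 114)/(-12433/11169 + 1425) = 179/(15903392/11169) = 179*(11169/15903392) = 1999251/15903392 ≈ 0.12571)
(R(-100) - 27810)/(a + 5559) = (65 - 27810)/(1999251/15903392 + 5559) = -27745/88408955379/15903392 = -27745*15903392/88408955379 = -441239611040/88408955379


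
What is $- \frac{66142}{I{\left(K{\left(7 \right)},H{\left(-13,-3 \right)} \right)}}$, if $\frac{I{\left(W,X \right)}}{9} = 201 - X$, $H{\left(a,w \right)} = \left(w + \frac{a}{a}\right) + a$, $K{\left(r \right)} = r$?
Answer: $- \frac{33071}{972} \approx -34.024$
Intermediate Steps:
$H{\left(a,w \right)} = 1 + a + w$ ($H{\left(a,w \right)} = \left(w + 1\right) + a = \left(1 + w\right) + a = 1 + a + w$)
$I{\left(W,X \right)} = 1809 - 9 X$ ($I{\left(W,X \right)} = 9 \left(201 - X\right) = 1809 - 9 X$)
$- \frac{66142}{I{\left(K{\left(7 \right)},H{\left(-13,-3 \right)} \right)}} = - \frac{66142}{1809 - 9 \left(1 - 13 - 3\right)} = - \frac{66142}{1809 - -135} = - \frac{66142}{1809 + 135} = - \frac{66142}{1944} = \left(-66142\right) \frac{1}{1944} = - \frac{33071}{972}$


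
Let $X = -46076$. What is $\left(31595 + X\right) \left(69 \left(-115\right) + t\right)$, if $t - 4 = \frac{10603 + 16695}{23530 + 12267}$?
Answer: $\frac{4110847585029}{35797} \approx 1.1484 \cdot 10^{8}$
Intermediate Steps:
$t = \frac{170486}{35797}$ ($t = 4 + \frac{10603 + 16695}{23530 + 12267} = 4 + \frac{27298}{35797} = \frac{170486}{35797} \approx 4.7626$)
$\left(31595 + X\right) \left(69 \left(-115\right) + t\right) = \left(31595 - 46076\right) \left(69 \left(-115\right) + \frac{170486}{35797}\right) = - 14481 \left(-7935 + \frac{170486}{35797}\right) = \left(-14481\right) \left(- \frac{283878709}{35797}\right) = \frac{4110847585029}{35797}$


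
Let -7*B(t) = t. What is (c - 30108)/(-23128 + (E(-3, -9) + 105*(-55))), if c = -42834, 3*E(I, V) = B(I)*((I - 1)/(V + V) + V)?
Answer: 2297673/910484 ≈ 2.5236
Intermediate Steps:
B(t) = -t/7
E(I, V) = -I*(V + (-1 + I)/(2*V))/21 (E(I, V) = ((-I/7)*((I - 1)/(V + V) + V))/3 = ((-I/7)*((-1 + I)/((2*V)) + V))/3 = ((-I/7)*((-1 + I)*(1/(2*V)) + V))/3 = ((-I/7)*((-1 + I)/(2*V) + V))/3 = ((-I/7)*(V + (-1 + I)/(2*V)))/3 = (-I*(V + (-1 + I)/(2*V))/7)/3 = -I*(V + (-1 + I)/(2*V))/21)
(c - 30108)/(-23128 + (E(-3, -9) + 105*(-55))) = (-42834 - 30108)/(-23128 + ((1/42)*(-3)*(1 - 1*(-3) - 2*(-9)**2)/(-9) + 105*(-55))) = -72942/(-23128 + ((1/42)*(-3)*(-1/9)*(1 + 3 - 2*81) - 5775)) = -72942/(-23128 + ((1/42)*(-3)*(-1/9)*(1 + 3 - 162) - 5775)) = -72942/(-23128 + ((1/42)*(-3)*(-1/9)*(-158) - 5775)) = -72942/(-23128 + (-79/63 - 5775)) = -72942/(-23128 - 363904/63) = -72942/(-1820968/63) = -72942*(-63/1820968) = 2297673/910484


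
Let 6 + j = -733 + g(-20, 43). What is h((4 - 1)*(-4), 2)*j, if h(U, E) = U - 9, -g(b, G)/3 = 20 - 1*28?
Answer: 15015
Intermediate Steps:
g(b, G) = 24 (g(b, G) = -3*(20 - 1*28) = -3*(20 - 28) = -3*(-8) = 24)
j = -715 (j = -6 + (-733 + 24) = -6 - 709 = -715)
h(U, E) = -9 + U
h((4 - 1)*(-4), 2)*j = (-9 + (4 - 1)*(-4))*(-715) = (-9 + 3*(-4))*(-715) = (-9 - 12)*(-715) = -21*(-715) = 15015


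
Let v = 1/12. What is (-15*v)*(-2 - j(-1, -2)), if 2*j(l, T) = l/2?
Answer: 35/16 ≈ 2.1875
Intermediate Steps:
v = 1/12 ≈ 0.083333
j(l, T) = l/4 (j(l, T) = (l/2)/2 = l/4)
(-15*v)*(-2 - j(-1, -2)) = (-15*1/12)*(-2 - (-1)/4) = -5*(-2 - 1*(-1/4))/4 = -5*(-2 + 1/4)/4 = -5/4*(-7/4) = 35/16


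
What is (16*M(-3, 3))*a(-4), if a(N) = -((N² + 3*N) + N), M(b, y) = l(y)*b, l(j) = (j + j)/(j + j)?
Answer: 0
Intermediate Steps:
l(j) = 1 (l(j) = (2*j)/((2*j)) = (2*j)*(1/(2*j)) = 1)
M(b, y) = b (M(b, y) = 1*b = b)
a(N) = -N² - 4*N (a(N) = -(N² + 4*N) = -N² - 4*N)
(16*M(-3, 3))*a(-4) = (16*(-3))*(-1*(-4)*(4 - 4)) = -(-48)*(-4)*0 = -48*0 = 0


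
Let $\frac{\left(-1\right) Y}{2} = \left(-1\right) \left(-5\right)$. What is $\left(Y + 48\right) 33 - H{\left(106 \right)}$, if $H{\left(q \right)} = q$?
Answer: $1148$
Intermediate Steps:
$Y = -10$ ($Y = - 2 \left(\left(-1\right) \left(-5\right)\right) = \left(-2\right) 5 = -10$)
$\left(Y + 48\right) 33 - H{\left(106 \right)} = \left(-10 + 48\right) 33 - 106 = 38 \cdot 33 - 106 = 1254 - 106 = 1148$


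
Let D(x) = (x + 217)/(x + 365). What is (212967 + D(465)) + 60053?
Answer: 113303641/415 ≈ 2.7302e+5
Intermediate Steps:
D(x) = (217 + x)/(365 + x)
(212967 + D(465)) + 60053 = (212967 + (217 + 465)/(365 + 465)) + 60053 = (212967 + 682/830) + 60053 = (212967 + (1/830)*682) + 60053 = (212967 + 341/415) + 60053 = 88381646/415 + 60053 = 113303641/415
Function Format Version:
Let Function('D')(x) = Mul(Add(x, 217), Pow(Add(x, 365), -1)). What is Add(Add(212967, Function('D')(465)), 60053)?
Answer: Rational(113303641, 415) ≈ 2.7302e+5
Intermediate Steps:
Function('D')(x) = Mul(Pow(Add(365, x), -1), Add(217, x)) (Function('D')(x) = Mul(Add(217, x), Pow(Add(365, x), -1)) = Mul(Pow(Add(365, x), -1), Add(217, x)))
Add(Add(212967, Function('D')(465)), 60053) = Add(Add(212967, Mul(Pow(Add(365, 465), -1), Add(217, 465))), 60053) = Add(Add(212967, Mul(Pow(830, -1), 682)), 60053) = Add(Add(212967, Mul(Rational(1, 830), 682)), 60053) = Add(Add(212967, Rational(341, 415)), 60053) = Add(Rational(88381646, 415), 60053) = Rational(113303641, 415)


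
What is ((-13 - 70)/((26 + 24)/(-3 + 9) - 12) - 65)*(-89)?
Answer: 41474/11 ≈ 3770.4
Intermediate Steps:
((-13 - 70)/((26 + 24)/(-3 + 9) - 12) - 65)*(-89) = (-83/(50/6 - 12) - 65)*(-89) = (-83/(50*(1/6) - 12) - 65)*(-89) = (-83/(25/3 - 12) - 65)*(-89) = (-83/(-11/3) - 65)*(-89) = (-83*(-3/11) - 65)*(-89) = (249/11 - 65)*(-89) = -466/11*(-89) = 41474/11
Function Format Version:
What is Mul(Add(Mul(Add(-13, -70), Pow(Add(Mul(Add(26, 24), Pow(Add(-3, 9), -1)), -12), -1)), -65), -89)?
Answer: Rational(41474, 11) ≈ 3770.4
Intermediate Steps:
Mul(Add(Mul(Add(-13, -70), Pow(Add(Mul(Add(26, 24), Pow(Add(-3, 9), -1)), -12), -1)), -65), -89) = Mul(Add(Mul(-83, Pow(Add(Mul(50, Pow(6, -1)), -12), -1)), -65), -89) = Mul(Add(Mul(-83, Pow(Add(Mul(50, Rational(1, 6)), -12), -1)), -65), -89) = Mul(Add(Mul(-83, Pow(Add(Rational(25, 3), -12), -1)), -65), -89) = Mul(Add(Mul(-83, Pow(Rational(-11, 3), -1)), -65), -89) = Mul(Add(Mul(-83, Rational(-3, 11)), -65), -89) = Mul(Add(Rational(249, 11), -65), -89) = Mul(Rational(-466, 11), -89) = Rational(41474, 11)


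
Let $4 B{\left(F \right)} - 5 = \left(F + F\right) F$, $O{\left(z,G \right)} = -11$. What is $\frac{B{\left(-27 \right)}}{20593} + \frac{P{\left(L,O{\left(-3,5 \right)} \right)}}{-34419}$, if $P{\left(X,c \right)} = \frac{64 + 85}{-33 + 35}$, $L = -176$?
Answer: $\frac{296767}{19027932} \approx 0.015596$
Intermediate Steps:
$B{\left(F \right)} = \frac{5}{4} + \frac{F^{2}}{2}$ ($B{\left(F \right)} = \frac{5}{4} + \frac{\left(F + F\right) F}{4} = \frac{5}{4} + \frac{2 F F}{4} = \frac{5}{4} + \frac{2 F^{2}}{4} = \frac{5}{4} + \frac{F^{2}}{2}$)
$P{\left(X,c \right)} = \frac{149}{2}$
$\frac{B{\left(-27 \right)}}{20593} + \frac{P{\left(L,O{\left(-3,5 \right)} \right)}}{-34419} = \frac{\frac{5}{4} + \frac{\left(-27\right)^{2}}{2}}{20593} + \frac{149}{2 \left(-34419\right)} = \left(\frac{5}{4} + \frac{1}{2} \cdot 729\right) \frac{1}{20593} + \frac{149}{2} \left(- \frac{1}{34419}\right) = \left(\frac{5}{4} + \frac{729}{2}\right) \frac{1}{20593} - \frac{1}{462} = \frac{1463}{4} \cdot \frac{1}{20593} - \frac{1}{462} = \frac{1463}{82372} - \frac{1}{462} = \frac{296767}{19027932}$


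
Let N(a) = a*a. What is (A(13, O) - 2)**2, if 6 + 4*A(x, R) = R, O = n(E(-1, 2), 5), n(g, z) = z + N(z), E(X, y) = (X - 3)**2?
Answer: 16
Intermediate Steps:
N(a) = a**2
E(X, y) = (-3 + X)**2
n(g, z) = z + z**2
O = 30 (O = 5*(1 + 5) = 5*6 = 30)
A(x, R) = -3/2 + R/4
(A(13, O) - 2)**2 = ((-3/2 + (1/4)*30) - 2)**2 = ((-3/2 + 15/2) - 2)**2 = (6 - 2)**2 = 4**2 = 16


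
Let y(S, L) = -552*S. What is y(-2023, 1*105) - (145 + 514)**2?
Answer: 682415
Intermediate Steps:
y(-2023, 1*105) - (145 + 514)**2 = -552*(-2023) - (145 + 514)**2 = 1116696 - 1*659**2 = 1116696 - 1*434281 = 1116696 - 434281 = 682415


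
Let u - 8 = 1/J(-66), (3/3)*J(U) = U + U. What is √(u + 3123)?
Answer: √13638603/66 ≈ 55.955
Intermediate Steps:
J(U) = 2*U (J(U) = U + U = 2*U)
u = 1055/132 (u = 8 + 1/(2*(-66)) = 8 + 1/(-132) = 8 - 1/132 = 1055/132 ≈ 7.9924)
√(u + 3123) = √(1055/132 + 3123) = √(413291/132) = √13638603/66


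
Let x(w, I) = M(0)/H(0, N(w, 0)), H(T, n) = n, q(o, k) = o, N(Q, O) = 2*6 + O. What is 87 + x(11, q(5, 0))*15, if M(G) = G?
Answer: 87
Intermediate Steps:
N(Q, O) = 12 + O
x(w, I) = 0 (x(w, I) = 0/(12 + 0) = 0/12 = 0*(1/12) = 0)
87 + x(11, q(5, 0))*15 = 87 + 0*15 = 87 + 0 = 87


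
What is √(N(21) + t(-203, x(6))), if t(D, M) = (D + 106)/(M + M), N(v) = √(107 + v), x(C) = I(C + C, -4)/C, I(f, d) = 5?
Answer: √(-1455 + 200*√2)/5 ≈ 6.8474*I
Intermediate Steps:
x(C) = 5/C
t(D, M) = (106 + D)/(2*M) (t(D, M) = (106 + D)/((2*M)) = (106 + D)*(1/(2*M)) = (106 + D)/(2*M))
√(N(21) + t(-203, x(6))) = √(√(107 + 21) + (106 - 203)/(2*((5/6)))) = √(√128 + (½)*(-97)/(5*(⅙))) = √(8*√2 + (½)*(-97)/(⅚)) = √(8*√2 + (½)*(6/5)*(-97)) = √(8*√2 - 291/5) = √(-291/5 + 8*√2)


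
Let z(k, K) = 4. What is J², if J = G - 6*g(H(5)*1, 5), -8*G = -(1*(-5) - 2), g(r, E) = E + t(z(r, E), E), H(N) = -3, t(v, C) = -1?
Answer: 39601/64 ≈ 618.77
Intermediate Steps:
g(r, E) = -1 + E (g(r, E) = E - 1 = -1 + E)
G = -7/8 (G = -(-1)*(1*(-5) - 2)/8 = -(-1)*(-5 - 2)/8 = -(-1)*(-7)/8 = -⅛*7 = -7/8 ≈ -0.87500)
J = -199/8 (J = -7/8 - 6*(-1 + 5) = -7/8 - 6*4 = -7/8 - 24 = -199/8 ≈ -24.875)
J² = (-199/8)² = 39601/64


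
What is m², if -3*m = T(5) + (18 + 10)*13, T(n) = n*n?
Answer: 151321/9 ≈ 16813.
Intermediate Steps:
T(n) = n²
m = -389/3 (m = -(5² + (18 + 10)*13)/3 = -(25 + 28*13)/3 = -(25 + 364)/3 = -⅓*389 = -389/3 ≈ -129.67)
m² = (-389/3)² = 151321/9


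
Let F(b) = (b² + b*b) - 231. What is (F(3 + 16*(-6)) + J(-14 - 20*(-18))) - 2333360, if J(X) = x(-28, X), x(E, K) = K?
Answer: -2315947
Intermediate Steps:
F(b) = -231 + 2*b² (F(b) = (b² + b²) - 231 = 2*b² - 231 = -231 + 2*b²)
J(X) = X
(F(3 + 16*(-6)) + J(-14 - 20*(-18))) - 2333360 = ((-231 + 2*(3 + 16*(-6))²) + (-14 - 20*(-18))) - 2333360 = ((-231 + 2*(3 - 96)²) + (-14 + 360)) - 2333360 = ((-231 + 2*(-93)²) + 346) - 2333360 = ((-231 + 2*8649) + 346) - 2333360 = ((-231 + 17298) + 346) - 2333360 = (17067 + 346) - 2333360 = 17413 - 2333360 = -2315947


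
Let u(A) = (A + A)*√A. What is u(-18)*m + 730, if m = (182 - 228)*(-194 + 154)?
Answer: 730 - 198720*I*√2 ≈ 730.0 - 2.8103e+5*I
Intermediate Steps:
u(A) = 2*A^(3/2) (u(A) = (2*A)*√A = 2*A^(3/2))
m = 1840 (m = -46*(-40) = 1840)
u(-18)*m + 730 = (2*(-18)^(3/2))*1840 + 730 = (2*(-54*I*√2))*1840 + 730 = -108*I*√2*1840 + 730 = -198720*I*√2 + 730 = 730 - 198720*I*√2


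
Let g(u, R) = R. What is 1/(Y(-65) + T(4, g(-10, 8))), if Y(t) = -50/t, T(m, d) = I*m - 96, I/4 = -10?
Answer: -13/3318 ≈ -0.0039180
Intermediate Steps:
I = -40 (I = 4*(-10) = -40)
T(m, d) = -96 - 40*m (T(m, d) = -40*m - 96 = -96 - 40*m)
1/(Y(-65) + T(4, g(-10, 8))) = 1/(-50/(-65) + (-96 - 40*4)) = 1/(-50*(-1/65) + (-96 - 160)) = 1/(10/13 - 256) = 1/(-3318/13) = -13/3318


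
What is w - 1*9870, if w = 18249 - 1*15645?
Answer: -7266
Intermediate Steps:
w = 2604 (w = 18249 - 15645 = 2604)
w - 1*9870 = 2604 - 1*9870 = 2604 - 9870 = -7266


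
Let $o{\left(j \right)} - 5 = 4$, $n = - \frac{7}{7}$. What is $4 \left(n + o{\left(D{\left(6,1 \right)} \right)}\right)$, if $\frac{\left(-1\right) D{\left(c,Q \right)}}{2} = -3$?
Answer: $32$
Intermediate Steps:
$D{\left(c,Q \right)} = 6$ ($D{\left(c,Q \right)} = \left(-2\right) \left(-3\right) = 6$)
$n = -1$ ($n = \left(-7\right) \frac{1}{7} = -1$)
$o{\left(j \right)} = 9$ ($o{\left(j \right)} = 5 + 4 = 9$)
$4 \left(n + o{\left(D{\left(6,1 \right)} \right)}\right) = 4 \left(-1 + 9\right) = 4 \cdot 8 = 32$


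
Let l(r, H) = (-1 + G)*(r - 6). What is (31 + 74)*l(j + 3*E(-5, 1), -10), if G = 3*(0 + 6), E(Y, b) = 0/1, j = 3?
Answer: -5355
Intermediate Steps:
E(Y, b) = 0 (E(Y, b) = 0*1 = 0)
G = 18 (G = 3*6 = 18)
l(r, H) = -102 + 17*r (l(r, H) = (-1 + 18)*(r - 6) = 17*(-6 + r) = -102 + 17*r)
(31 + 74)*l(j + 3*E(-5, 1), -10) = (31 + 74)*(-102 + 17*(3 + 3*0)) = 105*(-102 + 17*(3 + 0)) = 105*(-102 + 17*3) = 105*(-102 + 51) = 105*(-51) = -5355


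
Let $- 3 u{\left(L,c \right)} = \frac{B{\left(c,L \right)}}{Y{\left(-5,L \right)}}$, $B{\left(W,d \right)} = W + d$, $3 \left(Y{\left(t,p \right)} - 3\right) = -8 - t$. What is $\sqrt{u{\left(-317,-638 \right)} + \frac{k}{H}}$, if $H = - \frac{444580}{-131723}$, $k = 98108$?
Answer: $\frac{\sqrt{12997805522598870}}{666870} \approx 170.96$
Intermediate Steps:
$Y{\left(t,p \right)} = \frac{1}{3} - \frac{t}{3}$ ($Y{\left(t,p \right)} = 3 + \frac{-8 - t}{3} = 3 - \left(\frac{8}{3} + \frac{t}{3}\right) = \frac{1}{3} - \frac{t}{3}$)
$H = \frac{444580}{131723}$ ($H = \left(-444580\right) \left(- \frac{1}{131723}\right) = \frac{444580}{131723} \approx 3.3751$)
$u{\left(L,c \right)} = - \frac{L}{6} - \frac{c}{6}$ ($u{\left(L,c \right)} = - \frac{\left(c + L\right) \frac{1}{\frac{1}{3} - - \frac{5}{3}}}{3} = - \frac{\left(L + c\right) \frac{1}{\frac{1}{3} + \frac{5}{3}}}{3} = - \frac{\left(L + c\right) \frac{1}{2}}{3} = - \frac{\frac{L}{2} + \frac{c}{2}}{3} = - \frac{L}{6} - \frac{c}{6}$)
$\sqrt{u{\left(-317,-638 \right)} + \frac{k}{H}} = \sqrt{\left(\left(- \frac{1}{6}\right) \left(-317\right) - - \frac{319}{3}\right) + \frac{98108}{\frac{444580}{131723}}} = \sqrt{\left(\frac{317}{6} + \frac{319}{3}\right) + 98108 \cdot \frac{131723}{444580}} = \sqrt{\frac{955}{6} + \frac{3230770021}{111145}} = \sqrt{\frac{19490763601}{666870}} = \frac{\sqrt{12997805522598870}}{666870}$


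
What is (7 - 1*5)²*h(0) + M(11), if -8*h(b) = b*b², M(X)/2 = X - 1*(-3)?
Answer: 28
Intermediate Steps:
M(X) = 6 + 2*X (M(X) = 2*(X - 1*(-3)) = 2*(X + 3) = 2*(3 + X) = 6 + 2*X)
h(b) = -b³/8 (h(b) = -b*b²/8 = -b³/8)
(7 - 1*5)²*h(0) + M(11) = (7 - 1*5)²*(-⅛*0³) + (6 + 2*11) = (7 - 5)²*(-⅛*0) + (6 + 22) = 2²*0 + 28 = 4*0 + 28 = 0 + 28 = 28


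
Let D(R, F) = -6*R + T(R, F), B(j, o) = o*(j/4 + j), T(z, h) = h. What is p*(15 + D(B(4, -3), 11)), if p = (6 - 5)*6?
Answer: 696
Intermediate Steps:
B(j, o) = 5*j*o/4 (B(j, o) = o*(j*(¼) + j) = o*(j/4 + j) = o*(5*j/4) = 5*j*o/4)
D(R, F) = F - 6*R (D(R, F) = -6*R + F = F - 6*R)
p = 6 (p = 1*6 = 6)
p*(15 + D(B(4, -3), 11)) = 6*(15 + (11 - 15*4*(-3)/2)) = 6*(15 + (11 - 6*(-15))) = 6*(15 + (11 + 90)) = 6*(15 + 101) = 6*116 = 696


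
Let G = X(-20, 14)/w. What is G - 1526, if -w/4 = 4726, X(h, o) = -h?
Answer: -7211881/4726 ≈ -1526.0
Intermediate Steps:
w = -18904 (w = -4*4726 = -18904)
G = -5/4726 (G = -1*(-20)/(-18904) = 20*(-1/18904) = -5/4726 ≈ -0.0010580)
G - 1526 = -5/4726 - 1526 = -7211881/4726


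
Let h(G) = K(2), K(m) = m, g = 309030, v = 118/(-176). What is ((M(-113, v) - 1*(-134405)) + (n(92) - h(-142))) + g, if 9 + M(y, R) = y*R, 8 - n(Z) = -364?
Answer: 39060715/88 ≈ 4.4387e+5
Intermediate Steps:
n(Z) = 372 (n(Z) = 8 - 1*(-364) = 8 + 364 = 372)
v = -59/88 (v = 118*(-1/176) = -59/88 ≈ -0.67045)
h(G) = 2
M(y, R) = -9 + R*y (M(y, R) = -9 + y*R = -9 + R*y)
((M(-113, v) - 1*(-134405)) + (n(92) - h(-142))) + g = (((-9 - 59/88*(-113)) - 1*(-134405)) + (372 - 1*2)) + 309030 = (((-9 + 6667/88) + 134405) + (372 - 2)) + 309030 = ((5875/88 + 134405) + 370) + 309030 = (11833515/88 + 370) + 309030 = 11866075/88 + 309030 = 39060715/88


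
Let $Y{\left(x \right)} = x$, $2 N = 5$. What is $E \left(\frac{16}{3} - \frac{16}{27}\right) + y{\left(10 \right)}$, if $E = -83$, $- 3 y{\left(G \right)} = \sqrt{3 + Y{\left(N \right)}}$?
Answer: $- \frac{10624}{27} - \frac{\sqrt{22}}{6} \approx -394.26$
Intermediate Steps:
$N = \frac{5}{2}$ ($N = \frac{1}{2} \cdot 5 = \frac{5}{2} \approx 2.5$)
$y{\left(G \right)} = - \frac{\sqrt{22}}{6}$ ($y{\left(G \right)} = - \frac{\sqrt{3 + \frac{5}{2}}}{3} = - \frac{\sqrt{\frac{11}{2}}}{3} = - \frac{\frac{1}{2} \sqrt{22}}{3} = - \frac{\sqrt{22}}{6}$)
$E \left(\frac{16}{3} - \frac{16}{27}\right) + y{\left(10 \right)} = - 83 \left(\frac{16}{3} - \frac{16}{27}\right) - \frac{\sqrt{22}}{6} = \left(-83\right) \frac{128}{27} - \frac{\sqrt{22}}{6} = - \frac{10624}{27} - \frac{\sqrt{22}}{6}$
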